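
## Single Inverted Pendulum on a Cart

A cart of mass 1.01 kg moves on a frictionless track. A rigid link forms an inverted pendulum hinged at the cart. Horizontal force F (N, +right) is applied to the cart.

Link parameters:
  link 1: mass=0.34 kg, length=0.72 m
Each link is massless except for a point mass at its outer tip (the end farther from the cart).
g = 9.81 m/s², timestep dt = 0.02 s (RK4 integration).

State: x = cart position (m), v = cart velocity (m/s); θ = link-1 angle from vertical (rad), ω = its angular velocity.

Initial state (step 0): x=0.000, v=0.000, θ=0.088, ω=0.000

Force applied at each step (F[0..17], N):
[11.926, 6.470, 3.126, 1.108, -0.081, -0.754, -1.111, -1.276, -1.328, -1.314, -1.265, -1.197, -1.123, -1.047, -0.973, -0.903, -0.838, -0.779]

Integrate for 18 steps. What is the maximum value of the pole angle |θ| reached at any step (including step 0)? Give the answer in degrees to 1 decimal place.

apply F[0]=+11.926 → step 1: x=0.002, v=0.230, θ=0.085, ω=-0.294
apply F[1]=+6.470 → step 2: x=0.008, v=0.352, θ=0.078, ω=-0.442
apply F[2]=+3.126 → step 3: x=0.016, v=0.409, θ=0.068, ω=-0.501
apply F[3]=+1.108 → step 4: x=0.024, v=0.427, θ=0.058, ω=-0.508
apply F[4]=-0.081 → step 5: x=0.033, v=0.422, θ=0.048, ω=-0.487
apply F[5]=-0.754 → step 6: x=0.041, v=0.405, θ=0.039, ω=-0.450
apply F[6]=-1.111 → step 7: x=0.049, v=0.380, θ=0.030, ω=-0.407
apply F[7]=-1.276 → step 8: x=0.056, v=0.353, θ=0.023, ω=-0.363
apply F[8]=-1.328 → step 9: x=0.063, v=0.326, θ=0.016, ω=-0.319
apply F[9]=-1.314 → step 10: x=0.069, v=0.299, θ=0.010, ω=-0.279
apply F[10]=-1.265 → step 11: x=0.075, v=0.273, θ=0.005, ω=-0.241
apply F[11]=-1.197 → step 12: x=0.080, v=0.250, θ=0.000, ω=-0.207
apply F[12]=-1.123 → step 13: x=0.085, v=0.227, θ=-0.004, ω=-0.177
apply F[13]=-1.047 → step 14: x=0.089, v=0.207, θ=-0.007, ω=-0.150
apply F[14]=-0.973 → step 15: x=0.093, v=0.188, θ=-0.010, ω=-0.127
apply F[15]=-0.903 → step 16: x=0.097, v=0.171, θ=-0.012, ω=-0.106
apply F[16]=-0.838 → step 17: x=0.100, v=0.155, θ=-0.014, ω=-0.087
apply F[17]=-0.779 → step 18: x=0.103, v=0.141, θ=-0.016, ω=-0.071
Max |angle| over trajectory = 0.088 rad = 5.0°.

Answer: 5.0°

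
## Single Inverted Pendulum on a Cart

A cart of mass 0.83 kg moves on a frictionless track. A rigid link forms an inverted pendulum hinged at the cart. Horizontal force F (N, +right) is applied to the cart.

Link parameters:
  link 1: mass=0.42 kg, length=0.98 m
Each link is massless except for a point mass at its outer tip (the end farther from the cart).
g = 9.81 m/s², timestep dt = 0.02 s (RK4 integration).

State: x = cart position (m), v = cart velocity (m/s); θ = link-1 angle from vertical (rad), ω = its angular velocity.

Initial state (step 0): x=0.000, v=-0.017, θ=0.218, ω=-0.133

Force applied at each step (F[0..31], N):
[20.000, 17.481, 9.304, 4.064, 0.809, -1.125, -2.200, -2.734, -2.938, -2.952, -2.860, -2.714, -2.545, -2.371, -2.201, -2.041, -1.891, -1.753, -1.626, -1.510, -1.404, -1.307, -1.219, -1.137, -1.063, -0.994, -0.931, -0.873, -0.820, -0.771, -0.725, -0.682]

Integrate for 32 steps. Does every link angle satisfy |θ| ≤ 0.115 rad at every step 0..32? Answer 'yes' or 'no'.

apply F[0]=+20.000 → step 1: x=0.004, v=0.434, θ=0.211, ω=-0.540
apply F[1]=+17.481 → step 2: x=0.017, v=0.828, θ=0.197, ω=-0.893
apply F[2]=+9.304 → step 3: x=0.035, v=1.033, θ=0.177, ω=-1.060
apply F[3]=+4.064 → step 4: x=0.057, v=1.115, θ=0.156, ω=-1.110
apply F[4]=+0.809 → step 5: x=0.079, v=1.122, θ=0.134, ω=-1.088
apply F[5]=-1.125 → step 6: x=0.101, v=1.084, θ=0.113, ω=-1.026
apply F[6]=-2.200 → step 7: x=0.122, v=1.023, θ=0.093, ω=-0.943
apply F[7]=-2.734 → step 8: x=0.142, v=0.949, θ=0.075, ω=-0.851
apply F[8]=-2.938 → step 9: x=0.160, v=0.873, θ=0.059, ω=-0.760
apply F[9]=-2.952 → step 10: x=0.177, v=0.797, θ=0.045, ω=-0.672
apply F[10]=-2.860 → step 11: x=0.192, v=0.724, θ=0.032, ω=-0.591
apply F[11]=-2.714 → step 12: x=0.206, v=0.656, θ=0.021, ω=-0.516
apply F[12]=-2.545 → step 13: x=0.218, v=0.593, θ=0.011, ω=-0.449
apply F[13]=-2.371 → step 14: x=0.230, v=0.536, θ=0.003, ω=-0.388
apply F[14]=-2.201 → step 15: x=0.240, v=0.483, θ=-0.004, ω=-0.334
apply F[15]=-2.041 → step 16: x=0.249, v=0.434, θ=-0.010, ω=-0.286
apply F[16]=-1.891 → step 17: x=0.257, v=0.390, θ=-0.016, ω=-0.244
apply F[17]=-1.753 → step 18: x=0.265, v=0.349, θ=-0.020, ω=-0.206
apply F[18]=-1.626 → step 19: x=0.271, v=0.313, θ=-0.024, ω=-0.173
apply F[19]=-1.510 → step 20: x=0.277, v=0.279, θ=-0.027, ω=-0.144
apply F[20]=-1.404 → step 21: x=0.283, v=0.248, θ=-0.030, ω=-0.118
apply F[21]=-1.307 → step 22: x=0.287, v=0.219, θ=-0.032, ω=-0.095
apply F[22]=-1.219 → step 23: x=0.291, v=0.193, θ=-0.034, ω=-0.075
apply F[23]=-1.137 → step 24: x=0.295, v=0.169, θ=-0.035, ω=-0.057
apply F[24]=-1.063 → step 25: x=0.298, v=0.147, θ=-0.036, ω=-0.042
apply F[25]=-0.994 → step 26: x=0.301, v=0.127, θ=-0.037, ω=-0.029
apply F[26]=-0.931 → step 27: x=0.303, v=0.108, θ=-0.037, ω=-0.017
apply F[27]=-0.873 → step 28: x=0.305, v=0.091, θ=-0.037, ω=-0.007
apply F[28]=-0.820 → step 29: x=0.307, v=0.075, θ=-0.037, ω=0.002
apply F[29]=-0.771 → step 30: x=0.308, v=0.060, θ=-0.037, ω=0.010
apply F[30]=-0.725 → step 31: x=0.309, v=0.046, θ=-0.037, ω=0.017
apply F[31]=-0.682 → step 32: x=0.310, v=0.033, θ=-0.037, ω=0.022
Max |angle| over trajectory = 0.218 rad; bound = 0.115 → exceeded.

Answer: no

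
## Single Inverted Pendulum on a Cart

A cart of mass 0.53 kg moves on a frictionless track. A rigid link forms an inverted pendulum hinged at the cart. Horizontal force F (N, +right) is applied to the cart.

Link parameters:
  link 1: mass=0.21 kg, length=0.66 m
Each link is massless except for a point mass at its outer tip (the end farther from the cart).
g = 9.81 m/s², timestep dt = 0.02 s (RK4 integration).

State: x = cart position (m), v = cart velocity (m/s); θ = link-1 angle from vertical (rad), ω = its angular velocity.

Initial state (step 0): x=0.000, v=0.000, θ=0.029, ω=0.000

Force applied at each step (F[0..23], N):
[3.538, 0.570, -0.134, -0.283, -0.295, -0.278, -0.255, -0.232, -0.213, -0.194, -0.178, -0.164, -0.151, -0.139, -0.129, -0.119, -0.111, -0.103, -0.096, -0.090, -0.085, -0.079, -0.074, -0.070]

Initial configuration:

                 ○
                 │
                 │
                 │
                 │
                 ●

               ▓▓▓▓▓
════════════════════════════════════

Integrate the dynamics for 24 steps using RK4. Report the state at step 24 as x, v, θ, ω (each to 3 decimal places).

Answer: x=0.033, v=0.017, θ=-0.006, ω=-0.001

Derivation:
apply F[0]=+3.538 → step 1: x=0.001, v=0.131, θ=0.027, ω=-0.190
apply F[1]=+0.570 → step 2: x=0.004, v=0.151, θ=0.023, ω=-0.213
apply F[2]=-0.134 → step 3: x=0.007, v=0.144, θ=0.019, ω=-0.196
apply F[3]=-0.283 → step 4: x=0.010, v=0.132, θ=0.015, ω=-0.173
apply F[4]=-0.295 → step 5: x=0.012, v=0.120, θ=0.012, ω=-0.150
apply F[5]=-0.278 → step 6: x=0.015, v=0.109, θ=0.009, ω=-0.130
apply F[6]=-0.255 → step 7: x=0.017, v=0.098, θ=0.007, ω=-0.112
apply F[7]=-0.232 → step 8: x=0.019, v=0.089, θ=0.005, ω=-0.096
apply F[8]=-0.213 → step 9: x=0.020, v=0.081, θ=0.003, ω=-0.083
apply F[9]=-0.194 → step 10: x=0.022, v=0.073, θ=0.001, ω=-0.071
apply F[10]=-0.178 → step 11: x=0.023, v=0.067, θ=0.000, ω=-0.060
apply F[11]=-0.164 → step 12: x=0.025, v=0.060, θ=-0.001, ω=-0.051
apply F[12]=-0.151 → step 13: x=0.026, v=0.055, θ=-0.002, ω=-0.043
apply F[13]=-0.139 → step 14: x=0.027, v=0.050, θ=-0.003, ω=-0.036
apply F[14]=-0.129 → step 15: x=0.028, v=0.045, θ=-0.003, ω=-0.030
apply F[15]=-0.119 → step 16: x=0.029, v=0.041, θ=-0.004, ω=-0.025
apply F[16]=-0.111 → step 17: x=0.029, v=0.037, θ=-0.004, ω=-0.020
apply F[17]=-0.103 → step 18: x=0.030, v=0.034, θ=-0.005, ω=-0.016
apply F[18]=-0.096 → step 19: x=0.031, v=0.030, θ=-0.005, ω=-0.013
apply F[19]=-0.090 → step 20: x=0.031, v=0.027, θ=-0.005, ω=-0.010
apply F[20]=-0.085 → step 21: x=0.032, v=0.025, θ=-0.005, ω=-0.007
apply F[21]=-0.079 → step 22: x=0.032, v=0.022, θ=-0.006, ω=-0.005
apply F[22]=-0.074 → step 23: x=0.033, v=0.020, θ=-0.006, ω=-0.003
apply F[23]=-0.070 → step 24: x=0.033, v=0.017, θ=-0.006, ω=-0.001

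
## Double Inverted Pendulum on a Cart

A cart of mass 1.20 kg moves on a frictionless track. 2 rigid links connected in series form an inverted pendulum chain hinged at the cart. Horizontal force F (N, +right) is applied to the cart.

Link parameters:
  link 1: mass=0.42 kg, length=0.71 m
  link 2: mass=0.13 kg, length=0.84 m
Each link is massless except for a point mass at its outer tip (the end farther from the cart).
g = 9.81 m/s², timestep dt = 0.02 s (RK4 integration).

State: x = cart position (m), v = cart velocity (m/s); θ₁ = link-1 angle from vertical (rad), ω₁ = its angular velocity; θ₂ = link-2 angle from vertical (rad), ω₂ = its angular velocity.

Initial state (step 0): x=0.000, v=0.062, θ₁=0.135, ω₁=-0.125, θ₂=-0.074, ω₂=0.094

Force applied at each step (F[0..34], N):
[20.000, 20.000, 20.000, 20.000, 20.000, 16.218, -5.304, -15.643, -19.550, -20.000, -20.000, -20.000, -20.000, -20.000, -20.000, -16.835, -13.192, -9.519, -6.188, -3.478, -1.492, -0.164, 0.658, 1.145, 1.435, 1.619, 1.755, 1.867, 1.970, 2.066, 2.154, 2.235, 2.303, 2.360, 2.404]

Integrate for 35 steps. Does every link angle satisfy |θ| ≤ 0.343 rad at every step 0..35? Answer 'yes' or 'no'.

Answer: yes

Derivation:
apply F[0]=+20.000 → step 1: x=0.004, v=0.381, θ₁=0.129, ω₁=-0.514, θ₂=-0.073, ω₂=0.020
apply F[1]=+20.000 → step 2: x=0.015, v=0.702, θ₁=0.114, ω₁=-0.910, θ₂=-0.073, ω₂=-0.048
apply F[2]=+20.000 → step 3: x=0.033, v=1.025, θ₁=0.092, ω₁=-1.319, θ₂=-0.075, ω₂=-0.105
apply F[3]=+20.000 → step 4: x=0.056, v=1.352, θ₁=0.062, ω₁=-1.744, θ₂=-0.077, ω₂=-0.150
apply F[4]=+20.000 → step 5: x=0.087, v=1.682, θ₁=0.022, ω₁=-2.189, θ₂=-0.081, ω₂=-0.179
apply F[5]=+16.218 → step 6: x=0.123, v=1.953, θ₁=-0.025, ω₁=-2.565, θ₂=-0.084, ω₂=-0.194
apply F[6]=-5.304 → step 7: x=0.161, v=1.867, θ₁=-0.075, ω₁=-2.457, θ₂=-0.088, ω₂=-0.200
apply F[7]=-15.643 → step 8: x=0.196, v=1.613, θ₁=-0.121, ω₁=-2.129, θ₂=-0.092, ω₂=-0.198
apply F[8]=-19.550 → step 9: x=0.225, v=1.299, θ₁=-0.160, ω₁=-1.734, θ₂=-0.096, ω₂=-0.184
apply F[9]=-20.000 → step 10: x=0.248, v=0.983, θ₁=-0.191, ω₁=-1.351, θ₂=-0.100, ω₂=-0.158
apply F[10]=-20.000 → step 11: x=0.264, v=0.671, θ₁=-0.214, ω₁=-0.987, θ₂=-0.102, ω₂=-0.121
apply F[11]=-20.000 → step 12: x=0.275, v=0.363, θ₁=-0.230, ω₁=-0.638, θ₂=-0.104, ω₂=-0.074
apply F[12]=-20.000 → step 13: x=0.279, v=0.057, θ₁=-0.240, ω₁=-0.298, θ₂=-0.105, ω₂=-0.022
apply F[13]=-20.000 → step 14: x=0.277, v=-0.247, θ₁=-0.242, ω₁=0.037, θ₂=-0.105, ω₂=0.033
apply F[14]=-20.000 → step 15: x=0.269, v=-0.552, θ₁=-0.238, ω₁=0.373, θ₂=-0.104, ω₂=0.088
apply F[15]=-16.835 → step 16: x=0.255, v=-0.807, θ₁=-0.228, ω₁=0.644, θ₂=-0.102, ω₂=0.138
apply F[16]=-13.192 → step 17: x=0.237, v=-1.004, θ₁=-0.213, ω₁=0.843, θ₂=-0.099, ω₂=0.180
apply F[17]=-9.519 → step 18: x=0.216, v=-1.143, θ₁=-0.195, ω₁=0.969, θ₂=-0.095, ω₂=0.215
apply F[18]=-6.188 → step 19: x=0.192, v=-1.230, θ₁=-0.175, ω₁=1.031, θ₂=-0.090, ω₂=0.243
apply F[19]=-3.478 → step 20: x=0.167, v=-1.274, θ₁=-0.154, ω₁=1.041, θ₂=-0.085, ω₂=0.266
apply F[20]=-1.492 → step 21: x=0.142, v=-1.287, θ₁=-0.134, ω₁=1.014, θ₂=-0.079, ω₂=0.283
apply F[21]=-0.164 → step 22: x=0.116, v=-1.280, θ₁=-0.114, ω₁=0.966, θ₂=-0.074, ω₂=0.296
apply F[22]=+0.658 → step 23: x=0.090, v=-1.260, θ₁=-0.095, ω₁=0.907, θ₂=-0.068, ω₂=0.306
apply F[23]=+1.145 → step 24: x=0.066, v=-1.234, θ₁=-0.078, ω₁=0.845, θ₂=-0.061, ω₂=0.312
apply F[24]=+1.435 → step 25: x=0.041, v=-1.204, θ₁=-0.062, ω₁=0.783, θ₂=-0.055, ω₂=0.315
apply F[25]=+1.619 → step 26: x=0.017, v=-1.173, θ₁=-0.046, ω₁=0.723, θ₂=-0.049, ω₂=0.316
apply F[26]=+1.755 → step 27: x=-0.006, v=-1.140, θ₁=-0.033, ω₁=0.667, θ₂=-0.042, ω₂=0.314
apply F[27]=+1.867 → step 28: x=-0.028, v=-1.107, θ₁=-0.020, ω₁=0.614, θ₂=-0.036, ω₂=0.310
apply F[28]=+1.970 → step 29: x=-0.050, v=-1.073, θ₁=-0.008, ω₁=0.564, θ₂=-0.030, ω₂=0.304
apply F[29]=+2.066 → step 30: x=-0.071, v=-1.038, θ₁=0.003, ω₁=0.516, θ₂=-0.024, ω₂=0.297
apply F[30]=+2.154 → step 31: x=-0.091, v=-1.003, θ₁=0.013, ω₁=0.471, θ₂=-0.018, ω₂=0.288
apply F[31]=+2.235 → step 32: x=-0.111, v=-0.967, θ₁=0.022, ω₁=0.428, θ₂=-0.013, ω₂=0.279
apply F[32]=+2.303 → step 33: x=-0.130, v=-0.931, θ₁=0.030, ω₁=0.388, θ₂=-0.007, ω₂=0.268
apply F[33]=+2.360 → step 34: x=-0.148, v=-0.894, θ₁=0.037, ω₁=0.349, θ₂=-0.002, ω₂=0.256
apply F[34]=+2.404 → step 35: x=-0.166, v=-0.858, θ₁=0.044, ω₁=0.312, θ₂=0.003, ω₂=0.244
Max |angle| over trajectory = 0.242 rad; bound = 0.343 → within bound.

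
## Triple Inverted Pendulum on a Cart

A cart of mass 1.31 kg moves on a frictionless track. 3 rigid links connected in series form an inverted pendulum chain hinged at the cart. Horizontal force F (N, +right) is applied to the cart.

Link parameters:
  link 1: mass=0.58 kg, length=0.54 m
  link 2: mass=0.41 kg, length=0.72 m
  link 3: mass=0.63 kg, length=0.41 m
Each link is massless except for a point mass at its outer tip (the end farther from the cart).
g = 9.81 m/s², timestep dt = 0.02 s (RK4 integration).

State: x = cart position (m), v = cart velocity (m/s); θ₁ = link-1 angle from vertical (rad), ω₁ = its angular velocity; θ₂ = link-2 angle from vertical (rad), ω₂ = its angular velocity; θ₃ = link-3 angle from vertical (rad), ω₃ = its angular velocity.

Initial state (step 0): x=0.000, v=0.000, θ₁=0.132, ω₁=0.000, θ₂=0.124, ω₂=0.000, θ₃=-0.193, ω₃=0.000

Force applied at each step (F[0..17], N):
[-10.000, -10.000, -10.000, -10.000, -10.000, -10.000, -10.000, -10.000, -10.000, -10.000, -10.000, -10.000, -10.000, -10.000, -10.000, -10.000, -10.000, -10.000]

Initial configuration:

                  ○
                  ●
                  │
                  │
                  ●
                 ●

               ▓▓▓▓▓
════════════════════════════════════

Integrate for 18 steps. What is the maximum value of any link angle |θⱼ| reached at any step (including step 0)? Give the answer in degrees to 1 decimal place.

Answer: 76.2°

Derivation:
apply F[0]=-10.000 → step 1: x=-0.002, v=-0.178, θ₁=0.136, ω₁=0.380, θ₂=0.125, ω₂=0.088, θ₃=-0.196, ω₃=-0.286
apply F[1]=-10.000 → step 2: x=-0.007, v=-0.357, θ₁=0.147, ω₁=0.766, θ₂=0.127, ω₂=0.171, θ₃=-0.204, ω₃=-0.567
apply F[2]=-10.000 → step 3: x=-0.016, v=-0.536, θ₁=0.166, ω₁=1.162, θ₂=0.132, ω₂=0.243, θ₃=-0.218, ω₃=-0.836
apply F[3]=-10.000 → step 4: x=-0.029, v=-0.716, θ₁=0.194, ω₁=1.571, θ₂=0.137, ω₂=0.299, θ₃=-0.238, ω₃=-1.083
apply F[4]=-10.000 → step 5: x=-0.045, v=-0.895, θ₁=0.229, ω₁=1.992, θ₂=0.143, ω₂=0.336, θ₃=-0.262, ω₃=-1.296
apply F[5]=-10.000 → step 6: x=-0.064, v=-1.071, θ₁=0.274, ω₁=2.419, θ₂=0.150, ω₂=0.352, θ₃=-0.289, ω₃=-1.461
apply F[6]=-10.000 → step 7: x=-0.087, v=-1.240, θ₁=0.326, ω₁=2.843, θ₂=0.157, ω₂=0.351, θ₃=-0.320, ω₃=-1.563
apply F[7]=-10.000 → step 8: x=-0.114, v=-1.400, θ₁=0.387, ω₁=3.253, θ₂=0.164, ω₂=0.340, θ₃=-0.351, ω₃=-1.593
apply F[8]=-10.000 → step 9: x=-0.143, v=-1.546, θ₁=0.456, ω₁=3.638, θ₂=0.171, ω₂=0.331, θ₃=-0.383, ω₃=-1.549
apply F[9]=-10.000 → step 10: x=-0.176, v=-1.677, θ₁=0.532, ω₁=3.988, θ₂=0.178, ω₂=0.335, θ₃=-0.413, ω₃=-1.435
apply F[10]=-10.000 → step 11: x=-0.210, v=-1.790, θ₁=0.615, ω₁=4.300, θ₂=0.185, ω₂=0.366, θ₃=-0.440, ω₃=-1.265
apply F[11]=-10.000 → step 12: x=-0.247, v=-1.886, θ₁=0.704, ω₁=4.575, θ₂=0.193, ω₂=0.434, θ₃=-0.463, ω₃=-1.050
apply F[12]=-10.000 → step 13: x=-0.286, v=-1.965, θ₁=0.798, ω₁=4.818, θ₂=0.202, ω₂=0.543, θ₃=-0.482, ω₃=-0.805
apply F[13]=-10.000 → step 14: x=-0.326, v=-2.026, θ₁=0.897, ω₁=5.035, θ₂=0.215, ω₂=0.699, θ₃=-0.495, ω₃=-0.542
apply F[14]=-10.000 → step 15: x=-0.367, v=-2.072, θ₁=0.999, ω₁=5.232, θ₂=0.231, ω₂=0.901, θ₃=-0.503, ω₃=-0.268
apply F[15]=-10.000 → step 16: x=-0.408, v=-2.103, θ₁=1.106, ω₁=5.415, θ₂=0.251, ω₂=1.150, θ₃=-0.506, ω₃=0.012
apply F[16]=-10.000 → step 17: x=-0.451, v=-2.118, θ₁=1.216, ω₁=5.587, θ₂=0.277, ω₂=1.445, θ₃=-0.503, ω₃=0.297
apply F[17]=-10.000 → step 18: x=-0.493, v=-2.120, θ₁=1.329, ω₁=5.752, θ₂=0.309, ω₂=1.786, θ₃=-0.494, ω₃=0.589
Max |angle| over trajectory = 1.329 rad = 76.2°.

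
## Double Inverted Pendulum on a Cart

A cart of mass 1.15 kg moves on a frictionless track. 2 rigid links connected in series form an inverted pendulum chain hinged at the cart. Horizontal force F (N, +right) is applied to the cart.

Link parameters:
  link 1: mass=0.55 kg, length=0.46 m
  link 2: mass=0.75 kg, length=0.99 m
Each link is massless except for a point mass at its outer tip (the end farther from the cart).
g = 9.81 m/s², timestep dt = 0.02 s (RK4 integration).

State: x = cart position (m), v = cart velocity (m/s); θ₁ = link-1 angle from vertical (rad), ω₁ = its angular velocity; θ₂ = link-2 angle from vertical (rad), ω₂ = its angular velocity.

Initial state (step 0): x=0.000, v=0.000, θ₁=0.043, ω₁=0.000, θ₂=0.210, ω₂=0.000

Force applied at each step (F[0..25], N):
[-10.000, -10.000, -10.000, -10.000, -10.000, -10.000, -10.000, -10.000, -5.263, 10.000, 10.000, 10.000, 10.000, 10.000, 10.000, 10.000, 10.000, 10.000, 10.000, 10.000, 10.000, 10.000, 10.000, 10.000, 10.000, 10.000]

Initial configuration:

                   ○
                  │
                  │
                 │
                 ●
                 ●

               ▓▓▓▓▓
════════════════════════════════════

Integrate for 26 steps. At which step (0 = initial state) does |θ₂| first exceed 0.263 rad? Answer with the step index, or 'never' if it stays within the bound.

apply F[0]=-10.000 → step 1: x=-0.002, v=-0.183, θ₁=0.046, ω₁=0.329, θ₂=0.211, ω₂=0.071
apply F[1]=-10.000 → step 2: x=-0.007, v=-0.367, θ₁=0.056, ω₁=0.667, θ₂=0.213, ω₂=0.139
apply F[2]=-10.000 → step 3: x=-0.017, v=-0.553, θ₁=0.073, ω₁=1.023, θ₂=0.216, ω₂=0.201
apply F[3]=-10.000 → step 4: x=-0.029, v=-0.743, θ₁=0.097, ω₁=1.406, θ₂=0.221, ω₂=0.252
apply F[4]=-10.000 → step 5: x=-0.046, v=-0.935, θ₁=0.130, ω₁=1.822, θ₂=0.226, ω₂=0.291
apply F[5]=-10.000 → step 6: x=-0.067, v=-1.130, θ₁=0.170, ω₁=2.274, θ₂=0.232, ω₂=0.315
apply F[6]=-10.000 → step 7: x=-0.091, v=-1.324, θ₁=0.221, ω₁=2.760, θ₂=0.239, ω₂=0.324
apply F[7]=-10.000 → step 8: x=-0.120, v=-1.514, θ₁=0.281, ω₁=3.266, θ₂=0.245, ω₂=0.324
apply F[8]=-5.263 → step 9: x=-0.151, v=-1.621, θ₁=0.350, ω₁=3.626, θ₂=0.252, ω₂=0.317
apply F[9]=+10.000 → step 10: x=-0.182, v=-1.492, θ₁=0.422, ω₁=3.569, θ₂=0.258, ω₂=0.284
apply F[10]=+10.000 → step 11: x=-0.211, v=-1.371, θ₁=0.493, ω₁=3.581, θ₂=0.263, ω₂=0.234
apply F[11]=+10.000 → step 12: x=-0.237, v=-1.254, θ₁=0.565, ω₁=3.650, θ₂=0.267, ω₂=0.173
apply F[12]=+10.000 → step 13: x=-0.261, v=-1.137, θ₁=0.639, ω₁=3.762, θ₂=0.270, ω₂=0.104
apply F[13]=+10.000 → step 14: x=-0.283, v=-1.017, θ₁=0.716, ω₁=3.909, θ₂=0.271, ω₂=0.032
apply F[14]=+10.000 → step 15: x=-0.302, v=-0.892, θ₁=0.796, ω₁=4.080, θ₂=0.271, ω₂=-0.038
apply F[15]=+10.000 → step 16: x=-0.318, v=-0.760, θ₁=0.879, ω₁=4.271, θ₂=0.270, ω₂=-0.102
apply F[16]=+10.000 → step 17: x=-0.332, v=-0.618, θ₁=0.967, ω₁=4.478, θ₂=0.267, ω₂=-0.155
apply F[17]=+10.000 → step 18: x=-0.343, v=-0.467, θ₁=1.059, ω₁=4.700, θ₂=0.264, ω₂=-0.193
apply F[18]=+10.000 → step 19: x=-0.351, v=-0.304, θ₁=1.155, ω₁=4.938, θ₂=0.259, ω₂=-0.213
apply F[19]=+10.000 → step 20: x=-0.355, v=-0.129, θ₁=1.256, ω₁=5.198, θ₂=0.255, ω₂=-0.210
apply F[20]=+10.000 → step 21: x=-0.356, v=0.060, θ₁=1.363, ω₁=5.485, θ₂=0.251, ω₂=-0.180
apply F[21]=+10.000 → step 22: x=-0.353, v=0.266, θ₁=1.476, ω₁=5.809, θ₂=0.248, ω₂=-0.118
apply F[22]=+10.000 → step 23: x=-0.345, v=0.489, θ₁=1.596, ω₁=6.183, θ₂=0.247, ω₂=-0.017
apply F[23]=+10.000 → step 24: x=-0.333, v=0.735, θ₁=1.724, ω₁=6.627, θ₂=0.248, ω₂=0.134
apply F[24]=+10.000 → step 25: x=-0.315, v=1.009, θ₁=1.861, ω₁=7.165, θ₂=0.253, ω₂=0.349
apply F[25]=+10.000 → step 26: x=-0.292, v=1.317, θ₁=2.011, ω₁=7.838, θ₂=0.262, ω₂=0.651
|θ₂| = 0.267 > 0.263 first at step 12.

Answer: 12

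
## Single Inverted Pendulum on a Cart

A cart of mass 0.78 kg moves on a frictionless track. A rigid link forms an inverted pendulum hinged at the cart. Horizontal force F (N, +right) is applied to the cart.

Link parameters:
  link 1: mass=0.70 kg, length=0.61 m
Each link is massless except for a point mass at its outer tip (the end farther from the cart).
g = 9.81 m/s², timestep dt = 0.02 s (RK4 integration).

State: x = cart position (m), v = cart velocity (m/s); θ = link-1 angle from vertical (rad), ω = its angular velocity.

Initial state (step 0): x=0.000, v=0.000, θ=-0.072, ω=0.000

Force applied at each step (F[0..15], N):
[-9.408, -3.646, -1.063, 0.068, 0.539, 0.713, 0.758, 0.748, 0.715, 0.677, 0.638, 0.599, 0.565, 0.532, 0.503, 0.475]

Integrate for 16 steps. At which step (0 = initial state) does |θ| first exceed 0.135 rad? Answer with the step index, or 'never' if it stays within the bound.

apply F[0]=-9.408 → step 1: x=-0.002, v=-0.228, θ=-0.069, ω=0.350
apply F[1]=-3.646 → step 2: x=-0.008, v=-0.310, θ=-0.060, ω=0.463
apply F[2]=-1.063 → step 3: x=-0.014, v=-0.327, θ=-0.051, ω=0.474
apply F[3]=+0.068 → step 4: x=-0.020, v=-0.318, θ=-0.042, ω=0.443
apply F[4]=+0.539 → step 5: x=-0.027, v=-0.297, θ=-0.033, ω=0.398
apply F[5]=+0.713 → step 6: x=-0.032, v=-0.274, θ=-0.026, ω=0.350
apply F[6]=+0.758 → step 7: x=-0.038, v=-0.250, θ=-0.019, ω=0.304
apply F[7]=+0.748 → step 8: x=-0.042, v=-0.228, θ=-0.014, ω=0.262
apply F[8]=+0.715 → step 9: x=-0.047, v=-0.208, θ=-0.009, ω=0.225
apply F[9]=+0.677 → step 10: x=-0.051, v=-0.189, θ=-0.005, ω=0.193
apply F[10]=+0.638 → step 11: x=-0.054, v=-0.173, θ=-0.001, ω=0.164
apply F[11]=+0.599 → step 12: x=-0.058, v=-0.157, θ=0.002, ω=0.139
apply F[12]=+0.565 → step 13: x=-0.061, v=-0.143, θ=0.004, ω=0.117
apply F[13]=+0.532 → step 14: x=-0.063, v=-0.131, θ=0.007, ω=0.098
apply F[14]=+0.503 → step 15: x=-0.066, v=-0.119, θ=0.008, ω=0.082
apply F[15]=+0.475 → step 16: x=-0.068, v=-0.108, θ=0.010, ω=0.068
max |θ| = 0.072 ≤ 0.135 over all 17 states.

Answer: never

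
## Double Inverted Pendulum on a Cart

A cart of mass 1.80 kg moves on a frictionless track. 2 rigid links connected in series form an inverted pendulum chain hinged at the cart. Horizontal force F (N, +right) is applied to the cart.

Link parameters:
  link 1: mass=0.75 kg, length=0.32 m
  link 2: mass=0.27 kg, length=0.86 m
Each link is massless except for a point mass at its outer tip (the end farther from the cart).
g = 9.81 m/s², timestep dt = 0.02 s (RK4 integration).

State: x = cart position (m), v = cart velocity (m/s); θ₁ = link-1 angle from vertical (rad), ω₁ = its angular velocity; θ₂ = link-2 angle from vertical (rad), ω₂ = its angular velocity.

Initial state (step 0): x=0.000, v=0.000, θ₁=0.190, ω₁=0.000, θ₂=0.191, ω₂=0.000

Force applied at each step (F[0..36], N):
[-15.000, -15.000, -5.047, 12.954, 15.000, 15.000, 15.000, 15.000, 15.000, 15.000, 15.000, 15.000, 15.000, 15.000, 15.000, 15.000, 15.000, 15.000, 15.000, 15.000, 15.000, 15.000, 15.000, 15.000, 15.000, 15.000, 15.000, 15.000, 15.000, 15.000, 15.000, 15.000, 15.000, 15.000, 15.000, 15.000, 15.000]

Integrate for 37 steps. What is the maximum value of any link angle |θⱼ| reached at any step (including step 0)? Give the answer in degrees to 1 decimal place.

apply F[0]=-15.000 → step 1: x=-0.002, v=-0.184, θ₁=0.197, ω₁=0.681, θ₂=0.191, ω₂=-0.000
apply F[1]=-15.000 → step 2: x=-0.007, v=-0.367, θ₁=0.217, ω₁=1.370, θ₂=0.191, ω₂=-0.004
apply F[2]=-5.047 → step 3: x=-0.015, v=-0.444, θ₁=0.248, ω₁=1.752, θ₂=0.191, ω₂=-0.014
apply F[3]=+12.954 → step 4: x=-0.023, v=-0.330, θ₁=0.282, ω₁=1.586, θ₂=0.190, ω₂=-0.038
apply F[4]=+15.000 → step 5: x=-0.028, v=-0.198, θ₁=0.312, ω₁=1.397, θ₂=0.189, ω₂=-0.073
apply F[5]=+15.000 → step 6: x=-0.031, v=-0.070, θ₁=0.338, ω₁=1.246, θ₂=0.187, ω₂=-0.120
apply F[6]=+15.000 → step 7: x=-0.031, v=0.054, θ₁=0.362, ω₁=1.129, θ₂=0.184, ω₂=-0.175
apply F[7]=+15.000 → step 8: x=-0.029, v=0.176, θ₁=0.383, ω₁=1.043, θ₂=0.180, ω₂=-0.240
apply F[8]=+15.000 → step 9: x=-0.024, v=0.296, θ₁=0.403, ω₁=0.983, θ₂=0.175, ω₂=-0.313
apply F[9]=+15.000 → step 10: x=-0.017, v=0.414, θ₁=0.423, ω₁=0.949, θ₂=0.168, ω₂=-0.395
apply F[10]=+15.000 → step 11: x=-0.008, v=0.529, θ₁=0.442, ω₁=0.938, θ₂=0.159, ω₂=-0.485
apply F[11]=+15.000 → step 12: x=0.004, v=0.643, θ₁=0.460, ω₁=0.951, θ₂=0.148, ω₂=-0.584
apply F[12]=+15.000 → step 13: x=0.018, v=0.756, θ₁=0.480, ω₁=0.985, θ₂=0.135, ω₂=-0.691
apply F[13]=+15.000 → step 14: x=0.034, v=0.867, θ₁=0.500, ω₁=1.040, θ₂=0.120, ω₂=-0.807
apply F[14]=+15.000 → step 15: x=0.053, v=0.978, θ₁=0.522, ω₁=1.117, θ₂=0.103, ω₂=-0.932
apply F[15]=+15.000 → step 16: x=0.073, v=1.087, θ₁=0.545, ω₁=1.214, θ₂=0.083, ω₂=-1.066
apply F[16]=+15.000 → step 17: x=0.096, v=1.196, θ₁=0.570, ω₁=1.331, θ₂=0.060, ω₂=-1.208
apply F[17]=+15.000 → step 18: x=0.121, v=1.304, θ₁=0.598, ω₁=1.467, θ₂=0.035, ω₂=-1.359
apply F[18]=+15.000 → step 19: x=0.148, v=1.412, θ₁=0.629, ω₁=1.620, θ₂=0.006, ω₂=-1.518
apply F[19]=+15.000 → step 20: x=0.178, v=1.521, θ₁=0.663, ω₁=1.790, θ₂=-0.026, ω₂=-1.683
apply F[20]=+15.000 → step 21: x=0.209, v=1.630, θ₁=0.701, ω₁=1.973, θ₂=-0.061, ω₂=-1.852
apply F[21]=+15.000 → step 22: x=0.243, v=1.739, θ₁=0.742, ω₁=2.167, θ₂=-0.100, ω₂=-2.025
apply F[22]=+15.000 → step 23: x=0.279, v=1.850, θ₁=0.787, ω₁=2.370, θ₂=-0.142, ω₂=-2.199
apply F[23]=+15.000 → step 24: x=0.317, v=1.963, θ₁=0.837, ω₁=2.579, θ₂=-0.188, ω₂=-2.371
apply F[24]=+15.000 → step 25: x=0.357, v=2.077, θ₁=0.891, ω₁=2.795, θ₂=-0.237, ω₂=-2.540
apply F[25]=+15.000 → step 26: x=0.400, v=2.194, θ₁=0.949, ω₁=3.015, θ₂=-0.290, ω₂=-2.703
apply F[26]=+15.000 → step 27: x=0.445, v=2.312, θ₁=1.011, ω₁=3.241, θ₂=-0.345, ω₂=-2.858
apply F[27]=+15.000 → step 28: x=0.492, v=2.434, θ₁=1.078, ω₁=3.475, θ₂=-0.404, ω₂=-3.003
apply F[28]=+15.000 → step 29: x=0.542, v=2.558, θ₁=1.150, ω₁=3.723, θ₂=-0.465, ω₂=-3.136
apply F[29]=+15.000 → step 30: x=0.595, v=2.685, θ₁=1.227, ω₁=3.990, θ₂=-0.529, ω₂=-3.253
apply F[30]=+15.000 → step 31: x=0.650, v=2.816, θ₁=1.310, ω₁=4.284, θ₂=-0.595, ω₂=-3.353
apply F[31]=+15.000 → step 32: x=0.708, v=2.953, θ₁=1.399, ω₁=4.619, θ₂=-0.663, ω₂=-3.431
apply F[32]=+15.000 → step 33: x=0.768, v=3.098, θ₁=1.495, ω₁=5.009, θ₂=-0.732, ω₂=-3.483
apply F[33]=+15.000 → step 34: x=0.832, v=3.254, θ₁=1.600, ω₁=5.472, θ₂=-0.802, ω₂=-3.506
apply F[34]=+15.000 → step 35: x=0.898, v=3.426, θ₁=1.715, ω₁=6.029, θ₂=-0.872, ω₂=-3.496
apply F[35]=+15.000 → step 36: x=0.969, v=3.623, θ₁=1.842, ω₁=6.703, θ₂=-0.942, ω₂=-3.460
apply F[36]=+15.000 → step 37: x=1.043, v=3.852, θ₁=1.984, ω₁=7.509, θ₂=-1.011, ω₂=-3.416
Max |angle| over trajectory = 1.984 rad = 113.7°.

Answer: 113.7°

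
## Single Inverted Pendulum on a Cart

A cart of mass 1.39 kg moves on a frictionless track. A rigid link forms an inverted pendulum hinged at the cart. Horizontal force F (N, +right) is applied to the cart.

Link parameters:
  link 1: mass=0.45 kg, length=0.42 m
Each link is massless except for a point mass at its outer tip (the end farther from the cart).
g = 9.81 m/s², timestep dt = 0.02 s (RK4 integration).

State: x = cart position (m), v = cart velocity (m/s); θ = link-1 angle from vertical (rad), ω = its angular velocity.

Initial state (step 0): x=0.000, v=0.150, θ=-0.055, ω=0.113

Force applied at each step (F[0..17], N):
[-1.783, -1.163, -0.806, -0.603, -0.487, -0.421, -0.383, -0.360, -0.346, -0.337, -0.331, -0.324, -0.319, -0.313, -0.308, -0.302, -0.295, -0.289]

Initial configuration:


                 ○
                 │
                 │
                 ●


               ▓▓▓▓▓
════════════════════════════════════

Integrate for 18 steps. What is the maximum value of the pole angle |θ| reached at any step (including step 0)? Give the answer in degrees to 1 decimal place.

Answer: 3.2°

Derivation:
apply F[0]=-1.783 → step 1: x=0.003, v=0.128, θ=-0.052, ω=0.141
apply F[1]=-1.163 → step 2: x=0.005, v=0.114, θ=-0.050, ω=0.149
apply F[2]=-0.806 → step 3: x=0.007, v=0.106, θ=-0.047, ω=0.147
apply F[3]=-0.603 → step 4: x=0.009, v=0.100, θ=-0.044, ω=0.140
apply F[4]=-0.487 → step 5: x=0.011, v=0.096, θ=-0.041, ω=0.130
apply F[5]=-0.421 → step 6: x=0.013, v=0.092, θ=-0.039, ω=0.120
apply F[6]=-0.383 → step 7: x=0.015, v=0.089, θ=-0.036, ω=0.110
apply F[7]=-0.360 → step 8: x=0.017, v=0.086, θ=-0.034, ω=0.100
apply F[8]=-0.346 → step 9: x=0.019, v=0.083, θ=-0.032, ω=0.092
apply F[9]=-0.337 → step 10: x=0.020, v=0.080, θ=-0.030, ω=0.084
apply F[10]=-0.331 → step 11: x=0.022, v=0.077, θ=-0.029, ω=0.077
apply F[11]=-0.324 → step 12: x=0.023, v=0.075, θ=-0.027, ω=0.071
apply F[12]=-0.319 → step 13: x=0.025, v=0.072, θ=-0.026, ω=0.065
apply F[13]=-0.313 → step 14: x=0.026, v=0.069, θ=-0.025, ω=0.060
apply F[14]=-0.308 → step 15: x=0.027, v=0.066, θ=-0.024, ω=0.056
apply F[15]=-0.302 → step 16: x=0.029, v=0.063, θ=-0.023, ω=0.052
apply F[16]=-0.295 → step 17: x=0.030, v=0.060, θ=-0.022, ω=0.048
apply F[17]=-0.289 → step 18: x=0.031, v=0.057, θ=-0.021, ω=0.045
Max |angle| over trajectory = 0.055 rad = 3.2°.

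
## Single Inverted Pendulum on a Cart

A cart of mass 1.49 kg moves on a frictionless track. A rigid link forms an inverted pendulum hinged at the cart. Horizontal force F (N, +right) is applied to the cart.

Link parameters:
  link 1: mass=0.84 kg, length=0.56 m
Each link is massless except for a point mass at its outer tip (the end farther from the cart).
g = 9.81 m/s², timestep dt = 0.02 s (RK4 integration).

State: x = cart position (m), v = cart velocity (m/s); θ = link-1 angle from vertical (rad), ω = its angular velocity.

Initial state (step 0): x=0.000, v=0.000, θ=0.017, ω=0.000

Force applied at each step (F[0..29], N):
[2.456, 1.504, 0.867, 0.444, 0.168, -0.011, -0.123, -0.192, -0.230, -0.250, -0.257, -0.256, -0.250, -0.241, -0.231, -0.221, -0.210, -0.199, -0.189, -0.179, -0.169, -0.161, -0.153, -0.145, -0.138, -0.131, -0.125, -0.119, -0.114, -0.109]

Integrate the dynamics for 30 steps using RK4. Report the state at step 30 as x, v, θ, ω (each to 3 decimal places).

apply F[0]=+2.456 → step 1: x=0.000, v=0.031, θ=0.017, ω=-0.050
apply F[1]=+1.504 → step 2: x=0.001, v=0.050, θ=0.015, ω=-0.077
apply F[2]=+0.867 → step 3: x=0.002, v=0.060, θ=0.014, ω=-0.090
apply F[3]=+0.444 → step 4: x=0.003, v=0.064, θ=0.012, ω=-0.094
apply F[4]=+0.168 → step 5: x=0.005, v=0.065, θ=0.010, ω=-0.092
apply F[5]=-0.011 → step 6: x=0.006, v=0.064, θ=0.008, ω=-0.086
apply F[6]=-0.123 → step 7: x=0.007, v=0.062, θ=0.006, ω=-0.080
apply F[7]=-0.192 → step 8: x=0.008, v=0.058, θ=0.005, ω=-0.072
apply F[8]=-0.230 → step 9: x=0.010, v=0.055, θ=0.004, ω=-0.064
apply F[9]=-0.250 → step 10: x=0.011, v=0.051, θ=0.002, ω=-0.056
apply F[10]=-0.257 → step 11: x=0.012, v=0.047, θ=0.001, ω=-0.049
apply F[11]=-0.256 → step 12: x=0.013, v=0.044, θ=0.000, ω=-0.043
apply F[12]=-0.250 → step 13: x=0.013, v=0.041, θ=-0.000, ω=-0.037
apply F[13]=-0.241 → step 14: x=0.014, v=0.037, θ=-0.001, ω=-0.031
apply F[14]=-0.231 → step 15: x=0.015, v=0.034, θ=-0.002, ω=-0.026
apply F[15]=-0.221 → step 16: x=0.016, v=0.032, θ=-0.002, ω=-0.022
apply F[16]=-0.210 → step 17: x=0.016, v=0.029, θ=-0.003, ω=-0.018
apply F[17]=-0.199 → step 18: x=0.017, v=0.027, θ=-0.003, ω=-0.015
apply F[18]=-0.189 → step 19: x=0.017, v=0.025, θ=-0.003, ω=-0.012
apply F[19]=-0.179 → step 20: x=0.018, v=0.023, θ=-0.003, ω=-0.010
apply F[20]=-0.169 → step 21: x=0.018, v=0.021, θ=-0.004, ω=-0.007
apply F[21]=-0.161 → step 22: x=0.019, v=0.019, θ=-0.004, ω=-0.006
apply F[22]=-0.153 → step 23: x=0.019, v=0.017, θ=-0.004, ω=-0.004
apply F[23]=-0.145 → step 24: x=0.019, v=0.016, θ=-0.004, ω=-0.003
apply F[24]=-0.138 → step 25: x=0.020, v=0.014, θ=-0.004, ω=-0.001
apply F[25]=-0.131 → step 26: x=0.020, v=0.013, θ=-0.004, ω=-0.000
apply F[26]=-0.125 → step 27: x=0.020, v=0.012, θ=-0.004, ω=0.001
apply F[27]=-0.119 → step 28: x=0.020, v=0.011, θ=-0.004, ω=0.001
apply F[28]=-0.114 → step 29: x=0.020, v=0.009, θ=-0.004, ω=0.002
apply F[29]=-0.109 → step 30: x=0.021, v=0.008, θ=-0.004, ω=0.003

Answer: x=0.021, v=0.008, θ=-0.004, ω=0.003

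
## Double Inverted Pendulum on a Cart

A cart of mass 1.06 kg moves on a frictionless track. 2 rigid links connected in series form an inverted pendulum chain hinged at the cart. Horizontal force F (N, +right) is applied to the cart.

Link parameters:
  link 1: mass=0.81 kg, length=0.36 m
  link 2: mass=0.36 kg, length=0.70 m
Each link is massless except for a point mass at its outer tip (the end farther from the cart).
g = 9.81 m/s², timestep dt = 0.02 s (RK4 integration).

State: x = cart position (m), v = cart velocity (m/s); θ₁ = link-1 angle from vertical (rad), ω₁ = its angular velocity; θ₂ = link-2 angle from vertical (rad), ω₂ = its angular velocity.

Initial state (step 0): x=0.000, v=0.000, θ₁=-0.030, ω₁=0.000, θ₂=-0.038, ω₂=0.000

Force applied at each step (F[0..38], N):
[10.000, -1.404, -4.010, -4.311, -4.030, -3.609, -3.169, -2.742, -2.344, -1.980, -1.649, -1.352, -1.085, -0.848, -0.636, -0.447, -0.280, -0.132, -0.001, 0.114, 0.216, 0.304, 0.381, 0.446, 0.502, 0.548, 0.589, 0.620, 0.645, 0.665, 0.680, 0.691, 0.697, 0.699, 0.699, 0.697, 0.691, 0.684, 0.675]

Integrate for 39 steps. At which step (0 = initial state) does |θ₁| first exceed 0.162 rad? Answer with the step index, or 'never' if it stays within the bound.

Answer: never

Derivation:
apply F[0]=+10.000 → step 1: x=0.002, v=0.195, θ₁=-0.036, ω₁=-0.558, θ₂=-0.038, ω₂=-0.002
apply F[1]=-1.404 → step 2: x=0.006, v=0.178, θ₁=-0.046, ω₁=-0.532, θ₂=-0.038, ω₂=-0.001
apply F[2]=-4.010 → step 3: x=0.009, v=0.113, θ₁=-0.056, ω₁=-0.385, θ₂=-0.038, ω₂=0.004
apply F[3]=-4.311 → step 4: x=0.010, v=0.045, θ₁=-0.062, ω₁=-0.232, θ₂=-0.038, ω₂=0.013
apply F[4]=-4.030 → step 5: x=0.010, v=-0.017, θ₁=-0.065, ω₁=-0.101, θ₂=-0.038, ω₂=0.023
apply F[5]=-3.609 → step 6: x=0.010, v=-0.071, θ₁=-0.066, ω₁=0.005, θ₂=-0.037, ω₂=0.035
apply F[6]=-3.169 → step 7: x=0.008, v=-0.116, θ₁=-0.065, ω₁=0.088, θ₂=-0.036, ω₂=0.047
apply F[7]=-2.742 → step 8: x=0.005, v=-0.154, θ₁=-0.063, ω₁=0.150, θ₂=-0.035, ω₂=0.059
apply F[8]=-2.344 → step 9: x=0.002, v=-0.185, θ₁=-0.059, ω₁=0.196, θ₂=-0.034, ω₂=0.070
apply F[9]=-1.980 → step 10: x=-0.002, v=-0.210, θ₁=-0.055, ω₁=0.229, θ₂=-0.032, ω₂=0.079
apply F[10]=-1.649 → step 11: x=-0.007, v=-0.230, θ₁=-0.050, ω₁=0.249, θ₂=-0.031, ω₂=0.088
apply F[11]=-1.352 → step 12: x=-0.011, v=-0.245, θ₁=-0.045, ω₁=0.261, θ₂=-0.029, ω₂=0.095
apply F[12]=-1.085 → step 13: x=-0.017, v=-0.256, θ₁=-0.040, ω₁=0.266, θ₂=-0.027, ω₂=0.101
apply F[13]=-0.848 → step 14: x=-0.022, v=-0.264, θ₁=-0.035, ω₁=0.265, θ₂=-0.025, ω₂=0.106
apply F[14]=-0.636 → step 15: x=-0.027, v=-0.269, θ₁=-0.029, ω₁=0.259, θ₂=-0.023, ω₂=0.109
apply F[15]=-0.447 → step 16: x=-0.032, v=-0.272, θ₁=-0.024, ω₁=0.251, θ₂=-0.020, ω₂=0.111
apply F[16]=-0.280 → step 17: x=-0.038, v=-0.272, θ₁=-0.019, ω₁=0.240, θ₂=-0.018, ω₂=0.113
apply F[17]=-0.132 → step 18: x=-0.043, v=-0.271, θ₁=-0.015, ω₁=0.227, θ₂=-0.016, ω₂=0.113
apply F[18]=-0.001 → step 19: x=-0.049, v=-0.268, θ₁=-0.010, ω₁=0.213, θ₂=-0.014, ω₂=0.112
apply F[19]=+0.114 → step 20: x=-0.054, v=-0.264, θ₁=-0.006, ω₁=0.199, θ₂=-0.011, ω₂=0.110
apply F[20]=+0.216 → step 21: x=-0.059, v=-0.259, θ₁=-0.002, ω₁=0.184, θ₂=-0.009, ω₂=0.108
apply F[21]=+0.304 → step 22: x=-0.064, v=-0.254, θ₁=0.001, ω₁=0.169, θ₂=-0.007, ω₂=0.105
apply F[22]=+0.381 → step 23: x=-0.069, v=-0.247, θ₁=0.004, ω₁=0.154, θ₂=-0.005, ω₂=0.101
apply F[23]=+0.446 → step 24: x=-0.074, v=-0.240, θ₁=0.007, ω₁=0.140, θ₂=-0.003, ω₂=0.097
apply F[24]=+0.502 → step 25: x=-0.079, v=-0.232, θ₁=0.010, ω₁=0.126, θ₂=-0.001, ω₂=0.093
apply F[25]=+0.548 → step 26: x=-0.084, v=-0.224, θ₁=0.012, ω₁=0.113, θ₂=0.001, ω₂=0.088
apply F[26]=+0.589 → step 27: x=-0.088, v=-0.216, θ₁=0.014, ω₁=0.100, θ₂=0.002, ω₂=0.083
apply F[27]=+0.620 → step 28: x=-0.092, v=-0.208, θ₁=0.016, ω₁=0.088, θ₂=0.004, ω₂=0.078
apply F[28]=+0.645 → step 29: x=-0.096, v=-0.199, θ₁=0.018, ω₁=0.077, θ₂=0.005, ω₂=0.073
apply F[29]=+0.665 → step 30: x=-0.100, v=-0.191, θ₁=0.019, ω₁=0.066, θ₂=0.007, ω₂=0.068
apply F[30]=+0.680 → step 31: x=-0.104, v=-0.182, θ₁=0.021, ω₁=0.057, θ₂=0.008, ω₂=0.063
apply F[31]=+0.691 → step 32: x=-0.107, v=-0.174, θ₁=0.022, ω₁=0.048, θ₂=0.009, ω₂=0.058
apply F[32]=+0.697 → step 33: x=-0.111, v=-0.165, θ₁=0.022, ω₁=0.039, θ₂=0.011, ω₂=0.053
apply F[33]=+0.699 → step 34: x=-0.114, v=-0.157, θ₁=0.023, ω₁=0.032, θ₂=0.012, ω₂=0.049
apply F[34]=+0.699 → step 35: x=-0.117, v=-0.149, θ₁=0.024, ω₁=0.025, θ₂=0.013, ω₂=0.044
apply F[35]=+0.697 → step 36: x=-0.120, v=-0.141, θ₁=0.024, ω₁=0.019, θ₂=0.013, ω₂=0.040
apply F[36]=+0.691 → step 37: x=-0.123, v=-0.133, θ₁=0.025, ω₁=0.013, θ₂=0.014, ω₂=0.035
apply F[37]=+0.684 → step 38: x=-0.125, v=-0.126, θ₁=0.025, ω₁=0.008, θ₂=0.015, ω₂=0.031
apply F[38]=+0.675 → step 39: x=-0.128, v=-0.118, θ₁=0.025, ω₁=0.003, θ₂=0.015, ω₂=0.027
max |θ₁| = 0.066 ≤ 0.162 over all 40 states.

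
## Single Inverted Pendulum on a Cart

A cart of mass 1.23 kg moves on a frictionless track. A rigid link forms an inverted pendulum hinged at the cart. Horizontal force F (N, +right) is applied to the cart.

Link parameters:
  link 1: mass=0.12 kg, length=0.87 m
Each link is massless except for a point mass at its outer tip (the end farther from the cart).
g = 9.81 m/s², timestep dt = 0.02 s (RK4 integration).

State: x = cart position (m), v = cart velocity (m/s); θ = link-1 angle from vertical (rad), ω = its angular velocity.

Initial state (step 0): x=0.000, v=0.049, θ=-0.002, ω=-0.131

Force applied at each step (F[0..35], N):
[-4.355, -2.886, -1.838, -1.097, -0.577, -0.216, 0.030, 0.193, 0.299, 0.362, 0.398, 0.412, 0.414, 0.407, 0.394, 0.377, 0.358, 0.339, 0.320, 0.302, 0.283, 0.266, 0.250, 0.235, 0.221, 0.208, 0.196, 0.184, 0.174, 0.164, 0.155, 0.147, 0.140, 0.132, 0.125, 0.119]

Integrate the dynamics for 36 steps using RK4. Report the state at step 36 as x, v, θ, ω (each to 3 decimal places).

apply F[0]=-4.355 → step 1: x=0.000, v=-0.022, θ=-0.004, ω=-0.050
apply F[1]=-2.886 → step 2: x=-0.001, v=-0.069, θ=-0.004, ω=0.003
apply F[2]=-1.838 → step 3: x=-0.002, v=-0.098, θ=-0.004, ω=0.036
apply F[3]=-1.097 → step 4: x=-0.004, v=-0.116, θ=-0.003, ω=0.056
apply F[4]=-0.577 → step 5: x=-0.007, v=-0.126, θ=-0.002, ω=0.066
apply F[5]=-0.216 → step 6: x=-0.009, v=-0.129, θ=-0.000, ω=0.069
apply F[6]=+0.030 → step 7: x=-0.012, v=-0.129, θ=0.001, ω=0.069
apply F[7]=+0.193 → step 8: x=-0.015, v=-0.125, θ=0.002, ω=0.066
apply F[8]=+0.299 → step 9: x=-0.017, v=-0.121, θ=0.004, ω=0.061
apply F[9]=+0.362 → step 10: x=-0.019, v=-0.115, θ=0.005, ω=0.055
apply F[10]=+0.398 → step 11: x=-0.022, v=-0.108, θ=0.006, ω=0.049
apply F[11]=+0.412 → step 12: x=-0.024, v=-0.102, θ=0.007, ω=0.043
apply F[12]=+0.414 → step 13: x=-0.026, v=-0.095, θ=0.007, ω=0.037
apply F[13]=+0.407 → step 14: x=-0.027, v=-0.089, θ=0.008, ω=0.031
apply F[14]=+0.394 → step 15: x=-0.029, v=-0.083, θ=0.009, ω=0.026
apply F[15]=+0.377 → step 16: x=-0.031, v=-0.077, θ=0.009, ω=0.021
apply F[16]=+0.358 → step 17: x=-0.032, v=-0.071, θ=0.010, ω=0.017
apply F[17]=+0.339 → step 18: x=-0.034, v=-0.066, θ=0.010, ω=0.013
apply F[18]=+0.320 → step 19: x=-0.035, v=-0.061, θ=0.010, ω=0.009
apply F[19]=+0.302 → step 20: x=-0.036, v=-0.056, θ=0.010, ω=0.006
apply F[20]=+0.283 → step 21: x=-0.037, v=-0.051, θ=0.010, ω=0.003
apply F[21]=+0.266 → step 22: x=-0.038, v=-0.047, θ=0.010, ω=0.001
apply F[22]=+0.250 → step 23: x=-0.039, v=-0.043, θ=0.010, ω=-0.001
apply F[23]=+0.235 → step 24: x=-0.040, v=-0.040, θ=0.010, ω=-0.003
apply F[24]=+0.221 → step 25: x=-0.041, v=-0.036, θ=0.010, ω=-0.004
apply F[25]=+0.208 → step 26: x=-0.041, v=-0.033, θ=0.010, ω=-0.006
apply F[26]=+0.196 → step 27: x=-0.042, v=-0.030, θ=0.010, ω=-0.007
apply F[27]=+0.184 → step 28: x=-0.043, v=-0.028, θ=0.010, ω=-0.008
apply F[28]=+0.174 → step 29: x=-0.043, v=-0.025, θ=0.010, ω=-0.009
apply F[29]=+0.164 → step 30: x=-0.044, v=-0.022, θ=0.010, ω=-0.009
apply F[30]=+0.155 → step 31: x=-0.044, v=-0.020, θ=0.009, ω=-0.010
apply F[31]=+0.147 → step 32: x=-0.044, v=-0.018, θ=0.009, ω=-0.010
apply F[32]=+0.140 → step 33: x=-0.045, v=-0.016, θ=0.009, ω=-0.011
apply F[33]=+0.132 → step 34: x=-0.045, v=-0.014, θ=0.009, ω=-0.011
apply F[34]=+0.125 → step 35: x=-0.045, v=-0.012, θ=0.009, ω=-0.011
apply F[35]=+0.119 → step 36: x=-0.045, v=-0.010, θ=0.008, ω=-0.011

Answer: x=-0.045, v=-0.010, θ=0.008, ω=-0.011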